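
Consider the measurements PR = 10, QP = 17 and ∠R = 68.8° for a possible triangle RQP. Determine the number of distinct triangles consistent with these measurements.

PR·sin R = 10·sin(68.8°) ≈ 9.323.
Since QP ≥ PR, exactly one triangle exists.

1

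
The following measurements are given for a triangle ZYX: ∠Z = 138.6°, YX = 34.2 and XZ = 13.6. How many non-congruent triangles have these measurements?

1

XZ·sin Z = 13.6·sin(138.6°) ≈ 8.994.
Since ∠Z is not acute, a triangle exists only if YX > XZ; here YX > XZ, so there is exactly one triangle.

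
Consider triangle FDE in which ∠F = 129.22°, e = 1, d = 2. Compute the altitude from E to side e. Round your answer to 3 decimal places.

By the law of cosines, f² = d² + e² − 2·d·e·cos F = 7.5292, so f ≈ 2.7439.
Area = ½·d·e·sin F ≈ 0.77472.
The altitude from E has length 2·area/e ≈ 1.5494.

h_E ≈ 1.549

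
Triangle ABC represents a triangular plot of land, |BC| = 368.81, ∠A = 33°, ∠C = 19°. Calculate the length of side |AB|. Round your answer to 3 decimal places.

The third angle is ∠B = 180° − ∠C − ∠A = 128.00°.
Law of sines: |AB| = |BC|·sin C/sin A ≈ 220.46.

220.463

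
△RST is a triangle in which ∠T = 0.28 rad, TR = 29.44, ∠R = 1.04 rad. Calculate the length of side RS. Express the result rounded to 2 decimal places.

The third angle is ∠S = π − ∠T − ∠R = 1.822 rad.
Law of sines: RS = TR·sin T/sin S ≈ 8.3987.

8.40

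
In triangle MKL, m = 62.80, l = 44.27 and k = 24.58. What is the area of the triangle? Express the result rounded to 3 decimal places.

area ≈ 420.744

Semiperimeter s = (62.8 + 24.58 + 44.27)/2 = 65.825.
Heron's formula: area = √(65.825·3.025·41.245·21.555) ≈ 420.74.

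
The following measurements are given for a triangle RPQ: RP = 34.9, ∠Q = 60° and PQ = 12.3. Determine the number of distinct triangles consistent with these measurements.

PQ·sin Q = 12.3·sin(60°) ≈ 10.65.
Since RP ≥ PQ, exactly one triangle exists.

1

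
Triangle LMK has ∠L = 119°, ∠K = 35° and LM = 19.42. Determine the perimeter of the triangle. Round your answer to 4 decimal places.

The third angle is ∠M = 180° − ∠K − ∠L = 26.00°.
Law of sines: MK = LM·sin L/sin K ≈ 29.613.
Law of sines: KL = LM·sin M/sin K ≈ 14.842.
Semiperimeter s = (29.613+14.842+19.42)/2 = 31.937.
Perimeter = 29.613 + 14.842 + 19.42 = 63.875.

perimeter ≈ 63.8749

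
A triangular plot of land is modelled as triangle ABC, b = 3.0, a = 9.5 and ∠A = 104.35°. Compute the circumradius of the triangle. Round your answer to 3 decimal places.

4.903

Law of sines: sin B = b·sin A/a ≈ 0.30594.
Since a ≥ b, only the acute value applies: ∠B ≈ 17.81°.
Then ∠C = 180° − ∠A − ∠B ≈ 57.84°.
Law of sines gives c = a·sin C/sin A ≈ 8.301.
Circumradius = a/(2 sin A) ≈ 4.903.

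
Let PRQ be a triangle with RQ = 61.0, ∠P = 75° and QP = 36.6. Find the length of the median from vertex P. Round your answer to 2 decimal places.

38.61

Law of sines: sin R = QP·sin P/RQ ≈ 0.57956.
Since RQ ≥ QP, only the acute value applies: ∠R ≈ 35.42°.
Then ∠Q = 180° − ∠P − ∠R ≈ 69.58°.
Law of sines gives PR = RQ·sin Q/sin P ≈ 59.184.
Median from P: ½√(2·QP² + 2·PR² − RQ²) ≈ 38.612.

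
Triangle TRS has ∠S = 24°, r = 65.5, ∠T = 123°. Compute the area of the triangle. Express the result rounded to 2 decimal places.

The third angle is ∠R = 180° − ∠S − ∠T = 33.00°.
Law of sines: t = r·sin T/sin R ≈ 100.86.
Law of sines: s = r·sin S/sin R ≈ 48.915.
Area = ½·r·t·sin S ≈ 1343.5.

1343.53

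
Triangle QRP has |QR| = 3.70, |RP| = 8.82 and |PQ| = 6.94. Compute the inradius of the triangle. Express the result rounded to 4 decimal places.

1.2544

Semiperimeter s = (8.82 + 6.94 + 3.7)/2 = 9.73.
Heron's formula: area = √(9.73·0.91·2.79·6.03) ≈ 12.205.
Inradius = area/s = 12.205/9.73 ≈ 1.2544.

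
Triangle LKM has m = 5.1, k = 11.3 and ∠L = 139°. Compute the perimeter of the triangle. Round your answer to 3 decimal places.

31.914

By the law of cosines, l² = k² + m² − 2·k·m·cos L = 240.69, so l ≈ 15.514.
Semiperimeter s = (15.514+11.3+5.1)/2 = 15.957.
Perimeter = 15.514 + 11.3 + 5.1 = 31.914.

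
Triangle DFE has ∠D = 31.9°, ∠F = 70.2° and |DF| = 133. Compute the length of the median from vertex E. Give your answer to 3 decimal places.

The third angle is ∠E = 180° − ∠D − ∠F = 77.90°.
Law of sines: |FE| = |DF|·sin D/sin E ≈ 71.879.
Law of sines: |ED| = |DF|·sin F/sin E ≈ 127.98.
Median from E: ½√(2·|FE|² + 2·|ED|² − |DF|²) ≈ 79.69.

79.690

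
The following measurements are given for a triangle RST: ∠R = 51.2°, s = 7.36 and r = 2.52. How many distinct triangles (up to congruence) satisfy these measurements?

0

s·sin R = 7.36·sin(51.2°) ≈ 5.736.
Since r = 2.52 < 5.736 = s sin R, no triangle exists.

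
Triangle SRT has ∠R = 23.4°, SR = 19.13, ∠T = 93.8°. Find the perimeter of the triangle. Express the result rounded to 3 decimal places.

The third angle is ∠S = 180° − ∠R − ∠T = 62.80°.
Law of sines: RT = SR·sin S/sin T ≈ 17.052.
Law of sines: TS = SR·sin R/sin T ≈ 7.6142.
Semiperimeter s = (17.052+7.6142+19.13)/2 = 21.898.
Perimeter = 17.052 + 7.6142 + 19.13 = 43.796.

43.796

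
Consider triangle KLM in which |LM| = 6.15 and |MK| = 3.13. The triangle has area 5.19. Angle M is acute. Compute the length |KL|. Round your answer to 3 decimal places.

3.898

From area = ½·|LM|·|MK|·sin M, we get sin M = 2·area/(|LM|·|MK|) ≈ 0.53923.
Taking the acute solution, ∠M ≈ 32.63°.
Law of cosines then gives |KL| ≈ 3.8984.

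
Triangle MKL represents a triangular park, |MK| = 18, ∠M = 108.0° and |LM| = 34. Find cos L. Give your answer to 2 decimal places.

0.92

By the law of cosines, |KL|² = |LM|² + |MK|² − 2·|LM|·|MK|·cos M = 1858.2, so |KL| ≈ 43.107.
Law of cosines again: cos L = (|KL|² + |LM|² − |MK|²)/(2·|KL|·|LM|) ≈ 0.91776, so ∠L ≈ 23.40°.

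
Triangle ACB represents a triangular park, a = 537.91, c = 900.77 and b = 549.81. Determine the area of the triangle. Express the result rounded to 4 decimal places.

Semiperimeter s = (537.91 + 900.77 + 549.81)/2 = 994.24.
Heron's formula: area = √(994.24·456.33·93.475·444.43) ≈ 1.3729e+05.

area ≈ 137290.4919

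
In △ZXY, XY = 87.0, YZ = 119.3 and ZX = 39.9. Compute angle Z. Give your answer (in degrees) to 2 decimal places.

By the law of cosines, cos Z = (YZ² + ZX² − XY²) / (2·YZ·ZX) ≈ 0.86716, so ∠Z ≈ 29.87°.

∠Z ≈ 29.87°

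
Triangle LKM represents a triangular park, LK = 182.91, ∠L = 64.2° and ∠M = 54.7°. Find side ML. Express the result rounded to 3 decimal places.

The third angle is ∠K = 180° − ∠M − ∠L = 61.10°.
Law of sines: ML = LK·sin K/sin M ≈ 196.21.

196.206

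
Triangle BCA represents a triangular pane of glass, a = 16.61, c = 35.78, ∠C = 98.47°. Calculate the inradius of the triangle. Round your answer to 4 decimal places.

Law of sines: sin A = a·sin C/c ≈ 0.45916.
Since c ≥ a, only the acute value applies: ∠A ≈ 27.33°.
Then ∠B = 180° − ∠C − ∠A ≈ 54.20°.
Law of sines gives b = c·sin B/sin C ≈ 29.339.
Area = ½·c·a·sin B ≈ 241.
Semiperimeter s = (29.339+35.78+16.61)/2 = 40.864.
Inradius = area/s = 241/40.864 ≈ 5.8976.

r ≈ 5.8976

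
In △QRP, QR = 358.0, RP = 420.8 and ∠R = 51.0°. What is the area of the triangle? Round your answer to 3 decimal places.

58537.121

Area = ½·QR·RP·sin R ≈ 58537.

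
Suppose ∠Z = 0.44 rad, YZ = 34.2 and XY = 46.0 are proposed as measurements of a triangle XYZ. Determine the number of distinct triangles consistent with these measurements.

1

YZ·sin Z = 34.2·sin(0.44 rad) ≈ 14.57.
Since XY ≥ YZ, exactly one triangle exists.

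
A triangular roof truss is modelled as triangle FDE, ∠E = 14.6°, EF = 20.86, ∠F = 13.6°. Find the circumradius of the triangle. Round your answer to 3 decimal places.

22.072

The third angle is ∠D = 180° − ∠E − ∠F = 151.80°.
Law of sines: DE = EF·sin F/sin D ≈ 10.38.
Law of sines: FD = EF·sin E/sin D ≈ 11.127.
Circumradius = EF/(2 sin D) ≈ 22.072.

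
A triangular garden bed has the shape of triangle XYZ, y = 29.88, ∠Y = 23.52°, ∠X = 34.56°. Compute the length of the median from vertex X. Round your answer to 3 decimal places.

44.887

The third angle is ∠Z = 180° − ∠X − ∠Y = 121.92°.
Law of sines: x = y·sin X/sin Y ≈ 42.474.
Law of sines: z = y·sin Z/sin Y ≈ 63.552.
Median from X: ½√(2·y² + 2·z² − x²) ≈ 44.887.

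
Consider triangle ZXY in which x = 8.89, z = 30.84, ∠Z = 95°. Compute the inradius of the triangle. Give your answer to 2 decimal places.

Law of sines: sin X = x·sin Z/z ≈ 0.28717.
Since z ≥ x, only the acute value applies: ∠X ≈ 16.69°.
Then ∠Y = 180° − ∠Z − ∠X ≈ 68.31°.
Law of sines gives y = z·sin Y/sin Z ≈ 28.766.
Area = ½·z·x·sin Y ≈ 127.38.
Semiperimeter s = (30.84+8.89+28.766)/2 = 34.248.
Inradius = area/s = 127.38/34.248 ≈ 3.7193.

3.72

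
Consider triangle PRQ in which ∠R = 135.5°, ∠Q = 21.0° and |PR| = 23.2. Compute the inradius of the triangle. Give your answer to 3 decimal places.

The third angle is ∠P = 180° − ∠R − ∠Q = 23.50°.
Law of sines: |RQ| = |PR|·sin P/sin Q ≈ 25.814.
Law of sines: |QP| = |PR|·sin R/sin Q ≈ 45.375.
Area = ½·|PR|·|RQ|·sin R ≈ 209.88.
Semiperimeter s = (25.814+45.375+23.2)/2 = 47.195.
Inradius = area/s = 209.88/47.195 ≈ 4.4472.

r ≈ 4.447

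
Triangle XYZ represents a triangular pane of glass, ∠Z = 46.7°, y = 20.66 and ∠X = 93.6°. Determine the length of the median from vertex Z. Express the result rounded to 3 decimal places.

24.411

The third angle is ∠Y = 180° − ∠Z − ∠X = 39.70°.
Law of sines: x = y·sin X/sin Y ≈ 32.28.
Law of sines: z = y·sin Z/sin Y ≈ 23.539.
Median from Z: ½√(2·x² + 2·y² − z²) ≈ 24.411.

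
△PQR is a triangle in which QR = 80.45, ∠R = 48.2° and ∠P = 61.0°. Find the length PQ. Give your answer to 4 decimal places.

The third angle is ∠Q = 180° − ∠R − ∠P = 70.80°.
Law of sines: PQ = QR·sin R/sin P ≈ 68.571.

68.5710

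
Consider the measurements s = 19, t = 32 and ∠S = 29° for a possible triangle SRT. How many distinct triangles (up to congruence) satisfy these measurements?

t·sin S = 32·sin(29°) ≈ 15.51.
Since t sin S < s < t (15.51 < 19 < 32), two triangles exist.

2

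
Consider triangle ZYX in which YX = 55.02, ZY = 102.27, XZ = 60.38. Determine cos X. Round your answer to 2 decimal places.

cos X ≈ -0.57

By the law of cosines, cos X = (YX² + XZ² − ZY²) / (2·YX·XZ) ≈ -0.56985, so ∠X ≈ 124.74°.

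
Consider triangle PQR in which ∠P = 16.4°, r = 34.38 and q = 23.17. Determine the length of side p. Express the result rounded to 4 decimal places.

By the law of cosines, p² = q² + r² − 2·q·r·cos P = 190.48, so p ≈ 13.802.

13.8016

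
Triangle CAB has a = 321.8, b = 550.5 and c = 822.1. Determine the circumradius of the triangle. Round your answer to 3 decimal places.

632.375

By the law of cosines, cos C = (a² + b² − c²) / (2·a·b) ≈ -0.75993, so ∠C ≈ 139.46°.
Circumradius = c/(2 sin C) ≈ 632.37.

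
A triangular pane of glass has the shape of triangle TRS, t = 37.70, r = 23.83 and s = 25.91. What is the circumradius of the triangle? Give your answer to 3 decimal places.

By the law of cosines, cos T = (r² + s² − t²) / (2·r·s) ≈ -0.14746, so ∠T ≈ 98.48°.
Circumradius = t/(2 sin T) ≈ 19.058.

19.058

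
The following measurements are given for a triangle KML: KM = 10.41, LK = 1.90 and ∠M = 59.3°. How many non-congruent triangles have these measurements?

KM·sin M = 10.41·sin(59.3°) ≈ 8.951.
Since LK = 1.90 < 8.951 = KM sin M, no triangle exists.

0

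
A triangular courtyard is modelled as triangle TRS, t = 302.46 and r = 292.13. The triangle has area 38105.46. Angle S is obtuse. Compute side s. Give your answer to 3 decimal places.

From area = ½·t·r·sin S, we get sin S = 2·area/(t·r) ≈ 0.86253.
Taking the obtuse solution, ∠S ≈ 120.40°.
Law of cosines then gives s ≈ 515.99.

515.986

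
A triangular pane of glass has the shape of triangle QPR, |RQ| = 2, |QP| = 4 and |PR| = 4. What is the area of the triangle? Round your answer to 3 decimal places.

Semiperimeter s = (4 + 2 + 4)/2 = 5.
Heron's formula: area = √(5·1·3·1) ≈ 3.873.

area ≈ 3.873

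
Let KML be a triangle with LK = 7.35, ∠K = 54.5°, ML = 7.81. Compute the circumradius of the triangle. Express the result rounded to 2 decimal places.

R ≈ 4.80

Law of sines: sin M = LK·sin K/ML ≈ 0.76617.
Since ML ≥ LK, only the acute value applies: ∠M ≈ 50.01°.
Then ∠L = 180° − ∠K − ∠M ≈ 75.49°.
Law of sines gives KM = ML·sin L/sin K ≈ 9.2872.
Circumradius = ML/(2 sin K) ≈ 4.7966.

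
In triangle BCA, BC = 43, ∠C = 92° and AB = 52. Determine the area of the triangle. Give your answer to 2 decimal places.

area ≈ 596.87

Law of sines: sin A = BC·sin C/AB ≈ 0.82642.
Since AB ≥ BC, only the acute value applies: ∠A ≈ 55.73°.
Then ∠B = 180° − ∠C − ∠A ≈ 32.27°.
Law of sines gives CA = AB·sin B/sin C ≈ 27.778.
Area = ½·AB·BC·sin B ≈ 596.87.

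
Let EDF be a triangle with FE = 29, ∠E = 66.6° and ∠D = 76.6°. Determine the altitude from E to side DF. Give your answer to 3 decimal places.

The third angle is ∠F = 180° − ∠E − ∠D = 36.80°.
Law of sines: DF = FE·sin E/sin D ≈ 27.36.
Law of sines: ED = FE·sin F/sin D ≈ 17.858.
Area = ½·FE·DF·sin F ≈ 237.64.
The altitude from E has length 2·area/DF ≈ 17.372.

h_E ≈ 17.372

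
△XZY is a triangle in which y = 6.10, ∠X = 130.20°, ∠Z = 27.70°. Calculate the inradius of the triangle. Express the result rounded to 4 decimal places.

The third angle is ∠Y = 180° − ∠X − ∠Z = 22.10°.
Law of sines: x = y·sin X/sin Y ≈ 12.384.
Law of sines: z = y·sin Z/sin Y ≈ 7.5368.
Area = ½·y·x·sin Z ≈ 17.558.
Semiperimeter s = (12.384+7.5368+6.1)/2 = 13.01.
Inradius = area/s = 17.558/13.01 ≈ 1.3495.

r ≈ 1.3495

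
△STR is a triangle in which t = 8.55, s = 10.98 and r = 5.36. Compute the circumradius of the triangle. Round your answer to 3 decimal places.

By the law of cosines, cos S = (t² + r² − s²) / (2·t·r) ≈ -0.20433, so ∠S ≈ 101.79°.
Circumradius = s/(2 sin S) ≈ 5.6083.

5.608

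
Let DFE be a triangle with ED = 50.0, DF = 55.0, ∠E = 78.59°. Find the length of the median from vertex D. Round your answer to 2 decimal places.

Law of sines: sin F = ED·sin E/DF ≈ 0.89112.
Since DF ≥ ED, only the acute value applies: ∠F ≈ 63.01°.
Then ∠D = 180° − ∠E − ∠F ≈ 38.40°.
Law of sines gives FE = DF·sin D/sin E ≈ 34.848.
Median from D: ½√(2·ED² + 2·DF² − FE²) ≈ 49.587.

49.59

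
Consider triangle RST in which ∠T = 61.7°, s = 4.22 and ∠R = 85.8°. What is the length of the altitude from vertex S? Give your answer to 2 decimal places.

6.90

The third angle is ∠S = 180° − ∠T − ∠R = 32.50°.
Law of sines: r = s·sin R/sin S ≈ 7.833.
Law of sines: t = s·sin T/sin S ≈ 6.9153.
Area = ½·s·r·sin T ≈ 14.552.
The altitude from S has length 2·area/s ≈ 6.8968.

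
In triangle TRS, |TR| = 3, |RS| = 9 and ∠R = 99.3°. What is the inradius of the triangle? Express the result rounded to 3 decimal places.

By the law of cosines, |ST|² = |TR|² + |RS|² − 2·|TR|·|RS|·cos R = 98.727, so |ST| ≈ 9.9361.
Area = ½·|TR|·|RS|·sin R ≈ 13.323.
Semiperimeter s = (9+9.9361+3)/2 = 10.968.
Inradius = area/s = 13.323/10.968 ≈ 1.2147.

1.215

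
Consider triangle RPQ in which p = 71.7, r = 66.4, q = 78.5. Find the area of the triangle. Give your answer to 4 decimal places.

Semiperimeter s = (66.4 + 71.7 + 78.5)/2 = 108.3.
Heron's formula: area = √(108.3·41.9·36.6·29.8) ≈ 2224.7.

area ≈ 2224.6921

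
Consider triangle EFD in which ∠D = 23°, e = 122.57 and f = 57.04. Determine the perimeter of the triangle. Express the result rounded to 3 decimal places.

253.134

By the law of cosines, d² = e² + f² − 2·e·f·cos D = 5405.7, so d ≈ 73.524.
Semiperimeter s = (122.57+57.04+73.524)/2 = 126.57.
Perimeter = 122.57 + 57.04 + 73.524 = 253.13.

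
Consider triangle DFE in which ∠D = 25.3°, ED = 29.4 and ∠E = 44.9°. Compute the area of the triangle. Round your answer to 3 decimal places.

The third angle is ∠F = 180° − ∠E − ∠D = 109.80°.
Law of sines: FE = ED·sin D/sin F ≈ 13.354.
Law of sines: DF = ED·sin E/sin F ≈ 22.057.
Area = ½·ED·FE·sin E ≈ 138.56.

area ≈ 138.563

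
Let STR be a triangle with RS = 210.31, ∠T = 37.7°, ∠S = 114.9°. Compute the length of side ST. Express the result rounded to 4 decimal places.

158.2671

The third angle is ∠R = 180° − ∠S − ∠T = 27.40°.
Law of sines: ST = RS·sin R/sin T ≈ 158.27.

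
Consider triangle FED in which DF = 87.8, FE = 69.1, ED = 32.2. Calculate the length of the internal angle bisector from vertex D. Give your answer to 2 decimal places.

By the law of cosines, cos D = (ED² + DF² − FE²) / (2·ED·DF) ≈ 0.70227, so ∠D ≈ 45.39°.
The bisector from D has length 2·ED·DF·cos(∠D/2)/(ED+DF) ≈ 43.471.

t_D ≈ 43.47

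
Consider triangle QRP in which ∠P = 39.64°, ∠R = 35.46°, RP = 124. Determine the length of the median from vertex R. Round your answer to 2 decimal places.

98.25

The third angle is ∠Q = 180° − ∠R − ∠P = 104.90°.
Law of sines: PQ = RP·sin R/sin Q ≈ 74.44.
Law of sines: QR = RP·sin P/sin Q ≈ 81.86.
Median from R: ½√(2·QR² + 2·RP² − PQ²) ≈ 98.251.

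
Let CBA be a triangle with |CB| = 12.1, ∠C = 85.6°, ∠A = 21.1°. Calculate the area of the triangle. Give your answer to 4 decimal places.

The third angle is ∠B = 180° − ∠A − ∠C = 73.30°.
Law of sines: |BA| = |CB|·sin C/sin A ≈ 33.512.
Law of sines: |AC| = |CB|·sin B/sin A ≈ 32.194.
Area = ½·|CB|·|BA|·sin B ≈ 194.2.

area ≈ 194.1982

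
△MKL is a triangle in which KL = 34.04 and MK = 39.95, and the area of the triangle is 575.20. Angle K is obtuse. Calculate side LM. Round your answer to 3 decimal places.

From area = ½·MK·KL·sin K, we get sin K = 2·area/(MK·KL) ≈ 0.84595.
Taking the obtuse solution, ∠K ≈ 122.23°.
Law of cosines then gives LM ≈ 64.847.

64.847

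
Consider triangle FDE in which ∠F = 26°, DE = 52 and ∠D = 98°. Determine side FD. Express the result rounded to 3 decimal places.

The third angle is ∠E = 180° − ∠F − ∠D = 56.00°.
Law of sines: FD = DE·sin E/sin F ≈ 98.341.

98.341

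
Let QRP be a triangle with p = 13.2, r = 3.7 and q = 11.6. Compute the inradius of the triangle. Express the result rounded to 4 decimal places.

1.4353

Semiperimeter s = (11.6 + 3.7 + 13.2)/2 = 14.25.
Heron's formula: area = √(14.25·2.65·10.55·1.05) ≈ 20.453.
Inradius = area/s = 20.453/14.25 ≈ 1.4353.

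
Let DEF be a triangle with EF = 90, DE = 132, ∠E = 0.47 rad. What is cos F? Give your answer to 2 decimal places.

cos F ≈ -0.42

By the law of cosines, FD² = DE² + EF² − 2·DE·EF·cos E = 4340.3, so FD ≈ 65.881.
Law of cosines again: cos F = (EF² + FD² − DE²)/(2·EF·FD) ≈ -0.42026, so ∠F ≈ 2.005 rad.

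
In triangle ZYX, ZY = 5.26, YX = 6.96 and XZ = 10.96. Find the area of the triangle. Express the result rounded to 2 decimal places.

Semiperimeter s = (6.96 + 10.96 + 5.26)/2 = 11.59.
Heron's formula: area = √(11.59·4.63·0.63·6.33) ≈ 14.629.

area ≈ 14.63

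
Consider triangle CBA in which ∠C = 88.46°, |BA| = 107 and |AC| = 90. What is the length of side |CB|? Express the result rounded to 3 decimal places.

60.340

Law of sines: sin B = |AC|·sin C/|BA| ≈ 0.84082.
Since |BA| ≥ |AC|, only the acute value applies: ∠B ≈ 57.23°.
Then ∠A = 180° − ∠C − ∠B ≈ 34.31°.
Law of sines gives |CB| = |BA|·sin A/sin C ≈ 60.34.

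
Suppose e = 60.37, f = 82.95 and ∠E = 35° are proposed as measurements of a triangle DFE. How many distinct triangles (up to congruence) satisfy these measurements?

f·sin E = 82.95·sin(35°) ≈ 47.58.
Since f sin E < e < f (47.58 < 60.37 < 82.95), two triangles exist.

2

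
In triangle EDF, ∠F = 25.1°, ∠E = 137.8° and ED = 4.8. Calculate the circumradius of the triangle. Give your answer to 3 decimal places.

The third angle is ∠D = 180° − ∠F − ∠E = 17.10°.
Law of sines: DF = ED·sin E/sin F ≈ 7.6008.
Law of sines: FE = ED·sin D/sin F ≈ 3.3272.
Circumradius = ED/(2 sin F) ≈ 5.6577.

R ≈ 5.658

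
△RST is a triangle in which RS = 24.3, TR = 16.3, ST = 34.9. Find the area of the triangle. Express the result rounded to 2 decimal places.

Semiperimeter s = (34.9 + 16.3 + 24.3)/2 = 37.75.
Heron's formula: area = √(37.75·2.85·21.45·13.45) ≈ 176.18.

176.18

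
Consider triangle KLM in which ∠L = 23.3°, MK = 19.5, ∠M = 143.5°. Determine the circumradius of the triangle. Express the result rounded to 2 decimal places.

R ≈ 24.65

The third angle is ∠K = 180° − ∠L − ∠M = 13.20°.
Law of sines: LM = MK·sin K/sin L ≈ 11.257.
Law of sines: KL = MK·sin M/sin L ≈ 29.324.
Circumradius = MK/(2 sin L) ≈ 24.65.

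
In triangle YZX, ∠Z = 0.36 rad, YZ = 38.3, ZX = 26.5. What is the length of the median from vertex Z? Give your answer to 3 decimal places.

By the law of cosines, XY² = YZ² + ZX² − 2·YZ·ZX·cos Z = 269.36, so XY ≈ 16.412.
Median from Z: ½√(2·YZ² + 2·ZX² − XY²) ≈ 31.894.

31.894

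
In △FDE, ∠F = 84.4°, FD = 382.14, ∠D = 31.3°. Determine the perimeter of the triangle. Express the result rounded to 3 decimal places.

perimeter ≈ 1024.533

The third angle is ∠E = 180° − ∠F − ∠D = 64.30°.
Law of sines: DE = FD·sin F/sin E ≈ 422.07.
Law of sines: EF = FD·sin D/sin E ≈ 220.32.
Semiperimeter s = (422.07+220.32+382.14)/2 = 512.27.
Perimeter = 422.07 + 220.32 + 382.14 = 1024.5.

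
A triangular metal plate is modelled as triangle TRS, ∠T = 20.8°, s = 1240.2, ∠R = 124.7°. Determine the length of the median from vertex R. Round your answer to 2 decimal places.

m_R ≈ 511.06

The third angle is ∠S = 180° − ∠T − ∠R = 34.50°.
Law of sines: t = s·sin T/sin S ≈ 777.54.
Law of sines: r = s·sin R/sin S ≈ 1800.2.
Median from R: ½√(2·s² + 2·t² − r²) ≈ 511.06.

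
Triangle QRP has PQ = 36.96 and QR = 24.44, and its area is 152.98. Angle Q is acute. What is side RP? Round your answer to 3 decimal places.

16.234

From area = ½·PQ·QR·sin Q, we get sin Q = 2·area/(PQ·QR) ≈ 0.33871.
Taking the acute solution, ∠Q ≈ 19.80°.
Law of cosines then gives RP ≈ 16.234.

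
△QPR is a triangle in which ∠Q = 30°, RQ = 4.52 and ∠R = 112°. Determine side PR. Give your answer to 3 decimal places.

The third angle is ∠P = 180° − ∠R − ∠Q = 38.00°.
Law of sines: PR = RQ·sin Q/sin P ≈ 3.6708.

3.671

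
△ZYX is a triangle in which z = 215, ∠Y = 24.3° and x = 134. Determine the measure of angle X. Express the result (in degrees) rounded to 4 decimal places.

By the law of cosines, y² = x² + z² − 2·x·z·cos Y = 11666, so y ≈ 108.01.
Law of cosines again: cos X = (z² + y² − x²)/(2·z·y) ≈ 0.85985, so ∠X ≈ 30.70°.

∠X ≈ 30.6998°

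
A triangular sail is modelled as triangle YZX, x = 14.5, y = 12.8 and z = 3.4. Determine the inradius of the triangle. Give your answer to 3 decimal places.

Semiperimeter s = (12.8 + 3.4 + 14.5)/2 = 15.35.
Heron's formula: area = √(15.35·2.55·11.95·0.85) ≈ 19.94.
Inradius = area/s = 19.94/15.35 ≈ 1.299.

r ≈ 1.299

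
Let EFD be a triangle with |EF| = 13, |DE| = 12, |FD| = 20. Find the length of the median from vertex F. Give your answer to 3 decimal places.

15.764

Median from F: ½√(2·|EF|² + 2·|FD|² − |DE|²) ≈ 15.764.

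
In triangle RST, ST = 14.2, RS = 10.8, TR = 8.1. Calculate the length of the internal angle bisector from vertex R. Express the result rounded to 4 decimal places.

By the law of cosines, cos R = (TR² + RS² − ST²) / (2·TR·RS) ≈ -0.11083, so ∠R ≈ 96.36°.
The bisector from R has length 2·TR·RS·cos(∠R/2)/(TR+RS) ≈ 6.1724.

t_R ≈ 6.1724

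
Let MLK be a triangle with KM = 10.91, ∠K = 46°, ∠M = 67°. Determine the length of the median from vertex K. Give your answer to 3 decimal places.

10.043

The third angle is ∠L = 180° − ∠K − ∠M = 67.00°.
Law of sines: LK = KM·sin M/sin L ≈ 10.91.
Law of sines: ML = KM·sin K/sin L ≈ 8.5258.
Median from K: ½√(2·LK² + 2·KM² − ML²) ≈ 10.043.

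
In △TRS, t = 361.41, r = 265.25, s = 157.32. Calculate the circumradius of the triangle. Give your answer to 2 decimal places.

199.68

By the law of cosines, cos T = (r² + s² − t²) / (2·r·s) ≈ -0.42548, so ∠T ≈ 115.18°.
Circumradius = t/(2 sin T) ≈ 199.68.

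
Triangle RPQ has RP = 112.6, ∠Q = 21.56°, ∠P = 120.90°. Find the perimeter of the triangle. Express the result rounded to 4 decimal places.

562.2274

The third angle is ∠R = 180° − ∠P − ∠Q = 37.54°.
Law of sines: PQ = RP·sin R/sin Q ≈ 186.7.
Law of sines: QR = RP·sin P/sin Q ≈ 262.92.
Semiperimeter s = (186.7+262.92+112.6)/2 = 281.11.
Perimeter = 186.7 + 262.92 + 112.6 = 562.23.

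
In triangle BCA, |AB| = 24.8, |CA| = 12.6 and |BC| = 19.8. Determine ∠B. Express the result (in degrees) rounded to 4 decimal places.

∠B ≈ 30.2541°

By the law of cosines, cos B = (|AB|² + |BC|² − |CA|²) / (2·|AB|·|BC|) ≈ 0.86380, so ∠B ≈ 30.25°.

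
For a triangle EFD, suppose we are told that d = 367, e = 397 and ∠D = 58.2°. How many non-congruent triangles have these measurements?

e·sin D = 397·sin(58.2°) ≈ 337.4.
Since e sin D < d < e (337.4 < 367 < 397), two triangles exist.

2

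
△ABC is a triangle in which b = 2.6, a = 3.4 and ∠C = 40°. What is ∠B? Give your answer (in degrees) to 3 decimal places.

By the law of cosines, c² = a² + b² − 2·a·b·cos C = 4.7763, so c ≈ 2.1855.
Law of cosines again: cos B = (c² + a² − b²)/(2·c·a) ≈ 0.64438, so ∠B ≈ 49.88°.

∠B ≈ 49.881°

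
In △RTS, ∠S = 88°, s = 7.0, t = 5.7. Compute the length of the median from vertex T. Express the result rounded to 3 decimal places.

m_T ≈ 5.048

Law of sines: sin T = t·sin S/s ≈ 0.81379.
Since s ≥ t, only the acute value applies: ∠T ≈ 54.47°.
Then ∠R = 180° − ∠S − ∠T ≈ 37.53°.
Law of sines gives r = s·sin R/sin S ≈ 4.267.
Median from T: ½√(2·s² + 2·r² − t²) ≈ 5.0479.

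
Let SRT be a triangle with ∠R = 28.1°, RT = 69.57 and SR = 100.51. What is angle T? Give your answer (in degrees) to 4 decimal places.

111.9640

By the law of cosines, TS² = SR² + RT² − 2·SR·RT·cos R = 2605.7, so TS ≈ 51.046.
Law of cosines again: cos T = (RT² + TS² − SR²)/(2·RT·TS) ≈ -0.37402, so ∠T ≈ 111.96°.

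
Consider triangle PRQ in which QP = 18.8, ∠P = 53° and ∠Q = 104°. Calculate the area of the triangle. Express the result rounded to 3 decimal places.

350.478

The third angle is ∠R = 180° − ∠Q − ∠P = 23.00°.
Law of sines: RQ = QP·sin P/sin R ≈ 38.426.
Law of sines: PR = QP·sin Q/sin R ≈ 46.686.
Area = ½·QP·RQ·sin Q ≈ 350.48.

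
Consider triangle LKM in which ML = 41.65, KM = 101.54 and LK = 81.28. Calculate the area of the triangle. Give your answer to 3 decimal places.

1619.482

Semiperimeter s = (101.54 + 41.65 + 81.28)/2 = 112.23.
Heron's formula: area = √(112.23·10.695·70.585·30.955) ≈ 1619.5.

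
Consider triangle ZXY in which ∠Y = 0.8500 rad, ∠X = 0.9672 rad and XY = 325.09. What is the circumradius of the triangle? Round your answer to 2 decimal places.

The third angle is ∠Z = π − ∠X − ∠Y = 1.3244 rad.
Law of sines: YZ = XY·sin X/sin Z ≈ 275.98.
Law of sines: ZX = XY·sin Y/sin Z ≈ 251.84.
Circumradius = XY/(2 sin Z) ≈ 167.61.

R ≈ 167.61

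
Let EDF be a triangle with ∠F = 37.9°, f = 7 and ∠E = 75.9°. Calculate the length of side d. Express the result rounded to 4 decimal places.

The third angle is ∠D = 180° − ∠F − ∠E = 66.20°.
Law of sines: d = f·sin D/sin F ≈ 10.426.

10.4263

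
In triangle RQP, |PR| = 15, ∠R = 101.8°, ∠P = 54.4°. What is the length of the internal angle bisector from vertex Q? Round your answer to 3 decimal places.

t_Q ≈ 32.310

The third angle is ∠Q = 180° − ∠P − ∠R = 23.80°.
Law of sines: |QP| = |PR|·sin R/sin Q ≈ 36.385.
Law of sines: |RQ| = |PR|·sin P/sin Q ≈ 30.223.
The bisector from Q has length 2·|RQ|·|QP|·cos(∠Q/2)/(|RQ|+|QP|) ≈ 32.31.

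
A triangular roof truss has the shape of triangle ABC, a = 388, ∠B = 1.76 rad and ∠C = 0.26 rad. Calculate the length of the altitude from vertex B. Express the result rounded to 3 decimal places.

The third angle is ∠A = π − ∠B − ∠C = 1.122 rad.
Law of sines: b = a·sin B/sin A ≈ 423.04.
Law of sines: c = a·sin C/sin A ≈ 110.73.
Area = ½·a·b·sin C ≈ 21099.
The altitude from B has length 2·area/b ≈ 99.747.

h_B ≈ 99.747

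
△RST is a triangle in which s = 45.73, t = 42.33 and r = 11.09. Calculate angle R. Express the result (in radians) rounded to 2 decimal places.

0.24

By the law of cosines, cos R = (s² + t² − r²) / (2·s·t) ≈ 0.97122, so ∠R ≈ 0.2405 rad.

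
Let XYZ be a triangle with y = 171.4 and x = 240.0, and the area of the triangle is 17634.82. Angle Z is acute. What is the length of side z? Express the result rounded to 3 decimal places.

211.271

From area = ½·x·y·sin Z, we get sin Z = 2·area/(x·y) ≈ 0.85739.
Taking the acute solution, ∠Z ≈ 59.02°.
Law of cosines then gives z ≈ 211.27.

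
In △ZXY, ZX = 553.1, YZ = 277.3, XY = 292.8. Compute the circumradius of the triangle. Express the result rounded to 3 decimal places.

587.812

By the law of cosines, cos Z = (YZ² + ZX² − XY²) / (2·YZ·ZX) ≈ 0.96849, so ∠Z ≈ 14.42°.
Circumradius = XY/(2 sin Z) ≈ 587.81.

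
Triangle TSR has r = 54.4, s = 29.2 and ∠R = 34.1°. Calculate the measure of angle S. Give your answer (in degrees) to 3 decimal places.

Law of sines: sin S = s·sin R/r ≈ 0.30093.
Since r ≥ s, only the acute value applies: ∠S ≈ 17.51°.
Then ∠T = 180° − ∠R − ∠S ≈ 128.39°.

∠S ≈ 17.514°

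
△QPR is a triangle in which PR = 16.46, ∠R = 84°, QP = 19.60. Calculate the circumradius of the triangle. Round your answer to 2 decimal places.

Law of sines: sin Q = PR·sin R/QP ≈ 0.83520.
Since QP ≥ PR, only the acute value applies: ∠Q ≈ 56.64°.
Then ∠P = 180° − ∠R − ∠Q ≈ 39.36°.
Law of sines gives RQ = QP·sin P/sin R ≈ 12.5.
Circumradius = QP/(2 sin R) ≈ 9.854.

9.85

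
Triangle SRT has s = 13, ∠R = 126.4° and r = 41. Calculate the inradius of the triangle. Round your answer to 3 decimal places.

Law of sines: sin S = s·sin R/r ≈ 0.25521.
Since r ≥ s, only the acute value applies: ∠S ≈ 14.79°.
Then ∠T = 180° − ∠R − ∠S ≈ 38.81°.
Law of sines gives t = r·sin T/sin R ≈ 31.928.
Area = ½·r·s·sin T ≈ 167.04.
Semiperimeter p = (13+41+31.928)/2 = 42.964.
Inradius = area/p = 167.04/42.964 ≈ 3.8879.

3.888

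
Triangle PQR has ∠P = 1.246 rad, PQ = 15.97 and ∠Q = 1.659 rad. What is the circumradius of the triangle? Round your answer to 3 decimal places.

The third angle is ∠R = π − ∠P − ∠Q = 0.237 rad.
Law of sines: QR = PQ·sin P/sin R ≈ 64.572.
Law of sines: RP = PQ·sin Q/sin R ≈ 67.869.
Circumradius = PQ/(2 sin R) ≈ 34.067.

34.067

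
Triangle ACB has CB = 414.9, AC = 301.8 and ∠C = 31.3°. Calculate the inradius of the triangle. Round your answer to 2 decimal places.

r ≈ 69.31

By the law of cosines, BA² = AC² + CB² − 2·AC·CB·cos C = 49240, so BA ≈ 221.9.
Area = ½·AC·CB·sin C ≈ 32526.
Semiperimeter s = (414.9+221.9+301.8)/2 = 469.3.
Inradius = area/s = 32526/469.3 ≈ 69.308.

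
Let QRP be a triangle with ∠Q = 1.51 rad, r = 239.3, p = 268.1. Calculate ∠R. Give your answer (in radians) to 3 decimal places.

By the law of cosines, q² = r² + p² − 2·r·p·cos Q = 1.2135e+05, so q ≈ 348.35.
Law of cosines again: cos R = (p² + q² − r²)/(2·p·q) ≈ 0.72790, so ∠R ≈ 0.756 rad.

0.756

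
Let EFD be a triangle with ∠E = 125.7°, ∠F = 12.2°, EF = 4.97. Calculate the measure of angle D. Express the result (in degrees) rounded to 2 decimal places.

42.10

The third angle is ∠D = 180° − ∠E − ∠F = 42.10°.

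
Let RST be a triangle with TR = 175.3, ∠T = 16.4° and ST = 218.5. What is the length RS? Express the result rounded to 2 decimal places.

70.59

By the law of cosines, RS² = ST² + TR² − 2·ST·TR·cos T = 4983, so RS ≈ 70.591.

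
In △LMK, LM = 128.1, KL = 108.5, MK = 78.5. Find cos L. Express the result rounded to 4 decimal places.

By the law of cosines, cos L = (KL² + LM² − MK²) / (2·KL·LM) ≈ 0.79214, so ∠L ≈ 37.61°.

0.7921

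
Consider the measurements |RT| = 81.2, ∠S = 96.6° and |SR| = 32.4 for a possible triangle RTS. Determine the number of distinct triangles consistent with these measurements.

1

|SR|·sin S = 32.4·sin(96.6°) ≈ 32.19.
Since ∠S is not acute, a triangle exists only if |RT| > |SR|; here |RT| > |SR|, so there is exactly one triangle.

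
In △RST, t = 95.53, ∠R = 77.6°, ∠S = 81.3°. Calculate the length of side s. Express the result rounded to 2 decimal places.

262.31

The third angle is ∠T = 180° − ∠R − ∠S = 21.10°.
Law of sines: s = t·sin S/sin T ≈ 262.31.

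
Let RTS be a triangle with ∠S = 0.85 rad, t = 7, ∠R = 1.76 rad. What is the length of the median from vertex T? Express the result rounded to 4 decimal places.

m_T ≈ 11.5560

The third angle is ∠T = π − ∠S − ∠R = 0.532 rad.
Law of sines: r = t·sin R/sin T ≈ 13.563.
Law of sines: s = t·sin S/sin T ≈ 10.375.
Median from T: ½√(2·s² + 2·r² − t²) ≈ 11.556.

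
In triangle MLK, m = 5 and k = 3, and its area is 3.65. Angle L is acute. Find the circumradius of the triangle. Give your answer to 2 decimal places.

From area = ½·k·m·sin L, we get sin L = 2·area/(k·m) ≈ 0.48667.
Taking the acute solution, ∠L ≈ 29.12°.
Law of cosines then gives l ≈ 2.7915.
Circumradius = l/(2 sin L) ≈ 2.868.

2.87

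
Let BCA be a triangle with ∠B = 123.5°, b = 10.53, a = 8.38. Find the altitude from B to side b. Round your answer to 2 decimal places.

h_B ≈ 2.16

Law of sines: sin A = a·sin B/b ≈ 0.66362.
Since b ≥ a, only the acute value applies: ∠A ≈ 41.58°.
Then ∠C = 180° − ∠B − ∠A ≈ 14.92°.
Law of sines gives c = b·sin C/sin B ≈ 3.2519.
Area = ½·b·a·sin C ≈ 11.362.
The altitude from B has length 2·area/b ≈ 2.158.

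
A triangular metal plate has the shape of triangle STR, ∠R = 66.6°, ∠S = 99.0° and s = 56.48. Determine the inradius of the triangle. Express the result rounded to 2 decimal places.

5.98

The third angle is ∠T = 180° − ∠R − ∠S = 14.40°.
Law of sines: t = s·sin T/sin S ≈ 14.221.
Law of sines: r = s·sin R/sin S ≈ 52.481.
Area = ½·s·t·sin R ≈ 368.57.
Semiperimeter p = (56.48+14.221+52.481)/2 = 61.591.
Inradius = area/p = 368.57/61.591 ≈ 5.9842.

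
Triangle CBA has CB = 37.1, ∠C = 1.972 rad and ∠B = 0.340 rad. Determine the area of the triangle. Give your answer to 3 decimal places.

The third angle is ∠A = π − ∠C − ∠B = 0.830 rad.
Law of sines: BA = CB·sin C/sin A ≈ 46.301.
Law of sines: AC = CB·sin B/sin A ≈ 16.773.
Area = ½·CB·BA·sin B ≈ 286.42.

286.424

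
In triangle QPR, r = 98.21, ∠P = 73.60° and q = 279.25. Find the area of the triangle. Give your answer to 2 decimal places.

area ≈ 13154.66

Area = ½·r·q·sin P ≈ 13155.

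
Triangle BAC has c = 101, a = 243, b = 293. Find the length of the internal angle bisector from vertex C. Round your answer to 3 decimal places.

By the law of cosines, cos C = (b² + a² − c²) / (2·b·a) ≈ 0.94592, so ∠C ≈ 18.93°.
The bisector from C has length 2·b·a·cos(∠C/2)/(b+a) ≈ 262.05.

t_C ≈ 262.051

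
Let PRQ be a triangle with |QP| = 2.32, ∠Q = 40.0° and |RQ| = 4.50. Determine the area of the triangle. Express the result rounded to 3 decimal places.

3.355

Area = ½·|RQ|·|QP|·sin Q ≈ 3.3554.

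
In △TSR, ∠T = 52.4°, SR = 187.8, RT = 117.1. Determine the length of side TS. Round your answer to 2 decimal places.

234.73

Law of sines: sin S = RT·sin T/SR ≈ 0.49402.
Since SR ≥ RT, only the acute value applies: ∠S ≈ 29.61°.
Then ∠R = 180° − ∠T − ∠S ≈ 97.99°.
Law of sines gives TS = SR·sin R/sin T ≈ 234.73.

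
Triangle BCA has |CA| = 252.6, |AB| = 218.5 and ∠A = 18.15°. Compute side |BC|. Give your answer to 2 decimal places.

81.58

By the law of cosines, |BC|² = |CA|² + |AB|² − 2·|CA|·|AB|·cos A = 6655.2, so |BC| ≈ 81.579.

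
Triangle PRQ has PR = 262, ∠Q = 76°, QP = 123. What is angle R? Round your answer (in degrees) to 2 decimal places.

Law of sines: sin R = QP·sin Q/PR ≈ 0.45552.
Since PR ≥ QP, only the acute value applies: ∠R ≈ 27.10°.
Then ∠P = 180° − ∠Q − ∠R ≈ 76.90°.

27.10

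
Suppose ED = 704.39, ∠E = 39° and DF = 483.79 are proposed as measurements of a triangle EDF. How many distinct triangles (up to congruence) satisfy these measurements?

2

ED·sin E = 704.39·sin(39°) ≈ 443.3.
Since ED sin E < DF < ED (443.3 < 483.79 < 704.39), two triangles exist.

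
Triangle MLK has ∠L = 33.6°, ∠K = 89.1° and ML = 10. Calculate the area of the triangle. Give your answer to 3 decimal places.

The third angle is ∠M = 180° − ∠L − ∠K = 57.30°.
Law of sines: LK = ML·sin M/sin K ≈ 8.4161.
Law of sines: KM = ML·sin L/sin K ≈ 5.5346.
Area = ½·ML·LK·sin L ≈ 23.287.

area ≈ 23.287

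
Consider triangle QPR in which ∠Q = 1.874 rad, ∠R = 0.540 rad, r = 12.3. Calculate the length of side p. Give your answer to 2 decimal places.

15.91

The third angle is ∠P = π − ∠R − ∠Q = 0.728 rad.
Law of sines: p = r·sin P/sin R ≈ 15.911.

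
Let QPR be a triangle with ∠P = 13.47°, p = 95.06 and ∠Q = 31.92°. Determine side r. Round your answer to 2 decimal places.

The third angle is ∠R = 180° − ∠Q − ∠P = 134.61°.
Law of sines: r = p·sin R/sin P ≈ 290.52.

290.52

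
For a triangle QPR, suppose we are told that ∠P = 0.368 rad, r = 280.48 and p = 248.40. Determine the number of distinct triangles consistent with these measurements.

2

r·sin P = 280.48·sin(0.368 rad) ≈ 100.9.
Since r sin P < p < r (100.9 < 248.40 < 280.48), two triangles exist.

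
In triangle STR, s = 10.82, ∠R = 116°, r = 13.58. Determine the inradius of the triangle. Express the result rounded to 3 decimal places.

Law of sines: sin S = s·sin R/r ≈ 0.71612.
Since r ≥ s, only the acute value applies: ∠S ≈ 45.74°.
Then ∠T = 180° − ∠R − ∠S ≈ 18.26°.
Law of sines gives t = r·sin T/sin R ≈ 4.7353.
Area = ½·r·s·sin T ≈ 23.025.
Semiperimeter p = (10.82+4.7353+13.58)/2 = 14.568.
Inradius = area/p = 23.025/14.568 ≈ 1.5806.

1.581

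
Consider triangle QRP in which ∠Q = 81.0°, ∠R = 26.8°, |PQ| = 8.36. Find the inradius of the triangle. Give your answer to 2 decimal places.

The third angle is ∠P = 180° − ∠Q − ∠R = 72.20°.
Law of sines: |RP| = |PQ|·sin Q/sin R ≈ 18.313.
Law of sines: |QR| = |PQ|·sin P/sin R ≈ 17.654.
Area = ½·|PQ|·|RP|·sin P ≈ 72.885.
Semiperimeter s = (18.313+8.36+17.654)/2 = 22.164.
Inradius = area/s = 72.885/22.164 ≈ 3.2885.

3.29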